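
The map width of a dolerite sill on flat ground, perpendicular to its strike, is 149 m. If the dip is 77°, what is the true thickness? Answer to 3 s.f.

145 m

True thickness t = w · sin(dip) = 149 × sin 77°
t = 149 × 0.9744 = 145.181 m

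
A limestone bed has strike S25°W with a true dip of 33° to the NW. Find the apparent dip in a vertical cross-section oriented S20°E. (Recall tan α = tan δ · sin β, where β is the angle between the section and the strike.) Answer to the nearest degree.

25°

Angle between strike (S25°W) and section (S20°E): β = 45°.
tan(apparent dip) = tan 33° · sin 45° = 0.4592
α = arctan(0.4592) = 24.66°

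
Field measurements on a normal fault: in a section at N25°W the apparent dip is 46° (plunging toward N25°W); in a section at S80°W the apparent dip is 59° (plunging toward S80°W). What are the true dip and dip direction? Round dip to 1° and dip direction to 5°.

The two traces are lines in the plane: v₁ = (sin 335°·cos 46°, cos 335°·cos 46°, −sin 46°), v₂ = (sin 260°·cos 59°, cos 260°·cos 59°, −sin 59°).
Cross product v₁ × v₂ gives the pole to the plane: n ∝ (-0.604, 0.113, 0.346).
True dip = arccos(n_z / |n|) = arccos(0.4902) = 60.6°.
The horizontal component of n points toward azimuth atan2(n_x, n_y) = 281°, the dip direction.

true dip 61°, dip direction 280°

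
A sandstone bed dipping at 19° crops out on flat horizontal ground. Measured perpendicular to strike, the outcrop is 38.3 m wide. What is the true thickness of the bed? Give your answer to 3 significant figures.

True thickness t = w · sin(dip) = 38.3 × sin 19°
t = 38.3 × 0.3256 = 12.469 m

12.5 m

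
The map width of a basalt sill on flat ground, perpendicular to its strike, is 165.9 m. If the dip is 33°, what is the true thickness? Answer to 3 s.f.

90.4 m

True thickness t = w · sin(dip) = 165.9 × sin 33°
t = 165.9 × 0.5446 = 90.356 m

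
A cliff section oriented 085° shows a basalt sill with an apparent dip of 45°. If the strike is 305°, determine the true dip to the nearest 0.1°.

The section is 40° from the strike.
tan δ = tan α / sin β = tan 45° / sin 40° = 1.0000 / 0.6428 = 1.5557
true dip = arctan 1.5557 = 57.27°

57.3°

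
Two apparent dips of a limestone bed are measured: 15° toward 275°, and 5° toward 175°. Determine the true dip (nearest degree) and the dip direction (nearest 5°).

Represent each trace as a vector plunging at its apparent dip toward its trend (east-north-up frame): v₁ = (-0.962, 0.084, -0.259), v₂ = (0.087, -0.992, -0.087).
n = v₁ × v₂ = (-0.264, -0.106, 0.948) (taken with n_z > 0).
tan δ = √(n_x²+n_y²)/n_z = 0.285/0.948, so δ = 16.7°.
Dip direction = azimuth of (n_x, n_y) = atan2(-0.264, -0.106) = 248°.

true dip 17°, dip direction 250°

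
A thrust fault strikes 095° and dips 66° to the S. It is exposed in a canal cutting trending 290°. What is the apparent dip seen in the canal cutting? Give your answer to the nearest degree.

30°

The section lies 15° from the strike.
tan(apparent dip) = tan 66° · sin 15° = 0.5813
α = arctan(0.5813) = 30.17°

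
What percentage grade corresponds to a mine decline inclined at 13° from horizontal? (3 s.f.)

grade % = 100 × tan 13° = 100 × 0.2309

23.1%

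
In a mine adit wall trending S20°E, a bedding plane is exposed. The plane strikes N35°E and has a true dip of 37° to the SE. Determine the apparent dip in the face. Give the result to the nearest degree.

32°

Angle between strike (N35°E) and section (S20°E): β = 55°.
tan α = tan 37° × sin 55° = 0.7536 × 0.8192 = 0.6173
apparent dip = arctan 0.6173 = 31.69°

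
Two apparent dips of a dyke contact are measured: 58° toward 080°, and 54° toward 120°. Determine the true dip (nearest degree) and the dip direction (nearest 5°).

Represent each trace as a vector plunging at its apparent dip toward its trend (east-north-up frame): v₁ = (0.522, 0.092, -0.848), v₂ = (0.509, -0.294, -0.809).
n = v₁ × v₂ = (0.324, 0.009, 0.200) (taken with n_z > 0).
Dip δ = arctan(|n_h|/n_z) = arctan(0.324/0.200) = 58.3°.
Dip direction = atan2(0.324, 0.009) = 88° (azimuth of n's horizontal projection).

true dip 58°, dip direction 090°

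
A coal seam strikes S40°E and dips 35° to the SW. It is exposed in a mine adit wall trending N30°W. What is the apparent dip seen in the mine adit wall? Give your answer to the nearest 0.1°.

6.9°

The strike is S40°E and the section trends N30°W; the acute angle between them is β = 10°.
tan(apparent dip) = tan 35° · sin 10° = 0.1216
α = arctan(0.1216) = 6.93°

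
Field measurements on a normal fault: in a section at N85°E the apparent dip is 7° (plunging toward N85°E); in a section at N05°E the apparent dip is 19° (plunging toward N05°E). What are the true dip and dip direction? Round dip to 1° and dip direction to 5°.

The two traces are lines in the plane: v₁ = (sin 85°·cos 7°, cos 85°·cos 7°, −sin 7°), v₂ = (sin 5°·cos 19°, cos 5°·cos 19°, −sin 19°).
n = v₁ × v₂ = (0.087, 0.312, 0.924) (taken with n_z > 0).
tan δ = √(n_x²+n_y²)/n_z = 0.324/0.924, so δ = 19.3°.
The horizontal component of n points toward azimuth atan2(n_x, n_y) = 16°, the dip direction.

true dip 19°, dip direction 015°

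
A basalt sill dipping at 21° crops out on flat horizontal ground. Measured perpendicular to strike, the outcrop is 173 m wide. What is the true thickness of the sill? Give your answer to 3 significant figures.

True thickness t = w · sin(dip) = 173 × sin 21°
t = 173 × 0.3584 = 61.998 m

62.0 m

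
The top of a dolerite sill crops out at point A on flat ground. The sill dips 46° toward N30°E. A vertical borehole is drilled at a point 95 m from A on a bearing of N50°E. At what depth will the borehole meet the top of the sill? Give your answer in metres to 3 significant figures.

92.4 m

The hole lies 20° from the dip direction, so the down-dip offset is 95 × cos 20° = 89.27 m.
Depth = down-dip offset × tan(dip) = 89.27 × tan 46° = 89.27 × 1.0355
Depth = 92.44 m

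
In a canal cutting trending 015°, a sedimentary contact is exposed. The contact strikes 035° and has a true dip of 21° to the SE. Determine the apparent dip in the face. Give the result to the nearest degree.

7°

The section lies 20° from the strike.
tan α = tan 21° × sin 20° = 0.3839 × 0.3420 = 0.1313
apparent dip = arctan 0.1313 = 7.48°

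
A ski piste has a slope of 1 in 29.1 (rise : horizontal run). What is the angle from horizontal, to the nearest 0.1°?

2.0°

tan θ = 1/29.1 = 0.0344
θ = arctan(0.0344) = 1.97°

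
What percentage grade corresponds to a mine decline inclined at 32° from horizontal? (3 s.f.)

grade % = 100 × tan 32° = 100 × 0.6249

62.5%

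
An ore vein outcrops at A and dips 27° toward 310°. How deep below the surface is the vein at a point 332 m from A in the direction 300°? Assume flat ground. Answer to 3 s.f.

167 m

The hole lies 10° from the dip direction, so the down-dip offset is 332 × cos 10° = 326.96 m.
Depth = down-dip offset × tan(dip) = 326.96 × tan 27° = 326.96 × 0.5095
Depth = 166.59 m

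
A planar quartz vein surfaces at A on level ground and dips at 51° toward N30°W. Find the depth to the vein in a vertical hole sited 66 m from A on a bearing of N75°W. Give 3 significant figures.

57.6 m

The hole lies 45° from the dip direction, so the down-dip offset is 66 × cos 45° = 46.67 m.
Depth = down-dip offset × tan(dip) = 46.67 × tan 51° = 46.67 × 1.2349
Depth = 57.63 m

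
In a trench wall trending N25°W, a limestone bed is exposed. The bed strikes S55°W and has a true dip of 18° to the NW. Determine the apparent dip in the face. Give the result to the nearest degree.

18°

Angle between strike (S55°W) and section (N25°W): β = 80°.
tan(apparent dip) = tan 18° · sin 80° = 0.3200
apparent dip = arctan 0.3200 = 17.74°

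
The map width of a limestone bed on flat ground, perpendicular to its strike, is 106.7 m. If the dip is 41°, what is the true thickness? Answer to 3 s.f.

True thickness t = w · sin(dip) = 106.7 × sin 41°
t = 106.7 × 0.6561 = 70.001 m

70.0 m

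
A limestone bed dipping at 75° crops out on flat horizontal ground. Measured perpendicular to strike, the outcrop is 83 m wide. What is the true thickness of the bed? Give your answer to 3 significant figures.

True thickness t = w · sin(dip) = 83 × sin 75°
t = 83 × 0.9659 = 80.172 m

80.2 m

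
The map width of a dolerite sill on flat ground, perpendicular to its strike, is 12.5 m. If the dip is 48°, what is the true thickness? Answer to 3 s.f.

9.29 m

True thickness t = w · sin(dip) = 12.5 × sin 48°
t = 12.5 × 0.7431 = 9.289 m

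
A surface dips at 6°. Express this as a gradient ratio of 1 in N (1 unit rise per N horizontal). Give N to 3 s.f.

1 in 9.51

1 : N means tan θ = 1/N, so N = 1/tan 6° = 1/0.1051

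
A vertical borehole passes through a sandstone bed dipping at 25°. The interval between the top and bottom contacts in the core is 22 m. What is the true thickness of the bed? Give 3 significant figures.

19.9 m

True thickness t = h · cos(dip) = 22 × cos 25°
t = 22 × 0.9063 = 19.939 m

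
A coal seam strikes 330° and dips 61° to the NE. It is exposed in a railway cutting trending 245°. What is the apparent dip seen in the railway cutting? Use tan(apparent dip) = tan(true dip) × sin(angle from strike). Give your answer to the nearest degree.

The section lies 85° from the strike.
tan(apparent dip) = tan 61° · sin 85° = 1.7972
apparent dip = arctan 1.7972 = 60.91°

61°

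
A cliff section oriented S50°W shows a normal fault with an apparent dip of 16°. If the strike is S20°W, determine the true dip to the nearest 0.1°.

29.8°

The section is 30° from the strike.
tan(true dip) = tan 16° / sin 30° = 0.5735
true dip = arctan 0.5735 = 29.83°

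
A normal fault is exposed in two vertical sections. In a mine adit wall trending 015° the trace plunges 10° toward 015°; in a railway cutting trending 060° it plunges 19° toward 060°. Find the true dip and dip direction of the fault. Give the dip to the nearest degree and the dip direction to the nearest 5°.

The two traces are lines in the plane: v₁ = (sin 15°·cos 10°, cos 15°·cos 10°, −sin 10°), v₂ = (sin 60°·cos 19°, cos 60°·cos 19°, −sin 19°).
The plane normal is n = v₁ × v₂ ∝ (0.228, 0.059, 0.658).
Dip δ = arctan(|n_h|/n_z) = arctan(0.235/0.658) = 19.7°.
The horizontal component of n points toward azimuth atan2(n_x, n_y) = 75°, the dip direction.

true dip 20°, dip direction 075°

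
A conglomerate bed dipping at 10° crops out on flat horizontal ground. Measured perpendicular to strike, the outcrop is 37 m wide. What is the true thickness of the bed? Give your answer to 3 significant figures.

6.42 m

True thickness t = w · sin(dip) = 37 × sin 10°
t = 37 × 0.1736 = 6.425 m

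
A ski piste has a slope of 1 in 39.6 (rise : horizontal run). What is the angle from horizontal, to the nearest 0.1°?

1.4°

tan θ = 1/39.6 = 0.0253
θ = arctan(0.0253) = 1.45°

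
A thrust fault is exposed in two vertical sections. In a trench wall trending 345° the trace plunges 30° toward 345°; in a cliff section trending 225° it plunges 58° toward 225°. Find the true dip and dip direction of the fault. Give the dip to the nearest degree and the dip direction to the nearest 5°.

Each apparent-dip line lies in the plane. As unit vectors (x east, y north, z up), v₁ plunges 30°→345° and v₂ plunges 58°→225°.
Cross product v₁ × v₂ gives the pole to the plane: n ∝ (-0.897, -0.003, 0.397).
True dip = arccos(n_z / |n|) = arccos(0.4052) = 66.1°.
Dip direction = atan2(-0.897, -0.003) = 270° (azimuth of n's horizontal projection).

true dip 66°, dip direction 270°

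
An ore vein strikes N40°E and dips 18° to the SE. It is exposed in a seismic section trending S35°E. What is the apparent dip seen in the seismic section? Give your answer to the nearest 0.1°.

Angle between strike (N40°E) and section (S35°E): β = 75°.
tan α = tan 18° × sin 75° = 0.3249 × 0.9659 = 0.3138
α = arctan(0.3138) = 17.42°

17.4°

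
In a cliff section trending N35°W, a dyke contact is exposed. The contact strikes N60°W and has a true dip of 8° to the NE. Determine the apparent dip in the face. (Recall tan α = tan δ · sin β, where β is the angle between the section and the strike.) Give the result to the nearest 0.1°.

Angle between strike (N60°W) and section (N35°W): β = 25°.
tan α = tan 8° × sin 25° = 0.1405 × 0.4226 = 0.0594
apparent dip = arctan 0.0594 = 3.40°

3.4°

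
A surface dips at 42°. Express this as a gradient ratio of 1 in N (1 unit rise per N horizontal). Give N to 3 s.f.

1 : N means tan θ = 1/N, so N = 1/tan 42° = 1/0.9004

1 in 1.11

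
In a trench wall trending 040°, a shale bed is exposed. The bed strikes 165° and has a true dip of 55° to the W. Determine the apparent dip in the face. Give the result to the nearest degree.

49°

The section lies 55° from the strike.
tan α = tan 55° × sin 55° = 1.4281 × 0.8192 = 1.1699
α = arctan(1.1699) = 49.48°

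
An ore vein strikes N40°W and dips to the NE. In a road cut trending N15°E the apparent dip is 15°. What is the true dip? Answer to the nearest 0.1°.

The section is 55° from the strike.
tan(true dip) = tan 15° / sin 55° = 0.3271
true dip = arctan 0.3271 = 18.11°

18.1°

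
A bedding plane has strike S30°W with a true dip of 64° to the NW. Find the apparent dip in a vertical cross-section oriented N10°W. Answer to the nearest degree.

53°

The strike is S30°W and the section trends N10°W; the acute angle between them is β = 40°.
tan α = tan 64° × sin 40° = 2.0503 × 0.6428 = 1.3179
α = arctan(1.3179) = 52.81°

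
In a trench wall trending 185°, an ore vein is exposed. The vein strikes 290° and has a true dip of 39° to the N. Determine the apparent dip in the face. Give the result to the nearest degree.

38°

The strike is 290° and the section trends 185°; the acute angle between them is β = 75°.
tan(apparent dip) = tan 39° · sin 75° = 0.7822
α = arctan(0.7822) = 38.03°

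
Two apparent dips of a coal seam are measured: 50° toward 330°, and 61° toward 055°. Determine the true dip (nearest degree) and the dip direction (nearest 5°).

Represent each trace as a vector plunging at its apparent dip toward its trend (east-north-up frame): v₁ = (-0.321, 0.557, -0.766), v₂ = (0.397, 0.278, -0.875).
The plane normal is n = v₁ × v₂ ∝ (0.274, 0.585, 0.310).
True dip = arccos(n_z / |n|) = arccos(0.4330) = 64.3°.
Dip direction = atan2(0.274, 0.585) = 25° (azimuth of n's horizontal projection).

true dip 64°, dip direction 025°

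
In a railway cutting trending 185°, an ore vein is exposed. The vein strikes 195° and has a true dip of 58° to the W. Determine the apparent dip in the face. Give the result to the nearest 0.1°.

Angle between strike (195°) and section (185°): β = 10°.
tan(apparent dip) = tan 58° · sin 10° = 0.2779
α = arctan(0.2779) = 15.53°

15.5°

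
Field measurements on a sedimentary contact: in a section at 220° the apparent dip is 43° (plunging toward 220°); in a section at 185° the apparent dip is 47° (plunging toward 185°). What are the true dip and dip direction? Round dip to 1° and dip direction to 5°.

true dip 47°, dip direction 190°

The two traces are lines in the plane: v₁ = (sin 220°·cos 43°, cos 220°·cos 43°, −sin 43°), v₂ = (sin 185°·cos 47°, cos 185°·cos 47°, −sin 47°).
Cross product v₁ × v₂ gives the pole to the plane: n ∝ (-0.054, -0.303, 0.286).
True dip = arccos(n_z / |n|) = arccos(0.6806) = 47.1°.
Dip direction = azimuth of (n_x, n_y) = atan2(-0.054, -0.303) = 190°.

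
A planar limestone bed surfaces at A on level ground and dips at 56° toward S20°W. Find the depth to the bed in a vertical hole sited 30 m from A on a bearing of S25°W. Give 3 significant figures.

The hole lies 5° from the dip direction, so the down-dip offset is 30 × cos 5° = 29.89 m.
Depth = down-dip offset × tan(dip) = 29.89 × tan 56° = 29.89 × 1.4826
Depth = 44.31 m

44.3 m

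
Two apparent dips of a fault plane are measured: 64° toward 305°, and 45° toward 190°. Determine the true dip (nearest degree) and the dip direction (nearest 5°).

Each apparent-dip line lies in the plane. As unit vectors (x east, y north, z up), v₁ plunges 64°→305° and v₂ plunges 45°→190°.
n = v₁ × v₂ = (-0.804, -0.144, 0.281) (taken with n_z > 0).
Dip δ = arctan(|n_h|/n_z) = arctan(0.816/0.281) = 71.0°.
Dip direction = azimuth of (n_x, n_y) = atan2(-0.804, -0.144) = 260°.

true dip 71°, dip direction 260°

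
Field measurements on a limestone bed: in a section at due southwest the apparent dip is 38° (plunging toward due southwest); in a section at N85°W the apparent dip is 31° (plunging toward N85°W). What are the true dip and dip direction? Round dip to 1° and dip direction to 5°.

The two traces are lines in the plane: v₁ = (sin 225°·cos 38°, cos 225°·cos 38°, −sin 38°), v₂ = (sin 275°·cos 31°, cos 275°·cos 31°, −sin 31°).
n = v₁ × v₂ = (-0.333, -0.239, 0.517) (taken with n_z > 0).
Dip δ = arctan(|n_h|/n_z) = arctan(0.410/0.517) = 38.4°.
The horizontal component of n points toward azimuth atan2(n_x, n_y) = 234°, the dip direction.

true dip 38°, dip direction 235°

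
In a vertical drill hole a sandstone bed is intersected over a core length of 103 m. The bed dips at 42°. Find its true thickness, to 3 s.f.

76.5 m

True thickness t = h · cos(dip) = 103 × cos 42°
t = 103 × 0.7431 = 76.544 m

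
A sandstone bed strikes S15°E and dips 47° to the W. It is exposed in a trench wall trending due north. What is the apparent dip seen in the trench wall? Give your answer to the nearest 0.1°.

15.5°

Angle between strike (S15°E) and section (due north): β = 15°.
tan α = tan 47° × sin 15° = 1.0724 × 0.2588 = 0.2775
apparent dip = arctan 0.2775 = 15.51°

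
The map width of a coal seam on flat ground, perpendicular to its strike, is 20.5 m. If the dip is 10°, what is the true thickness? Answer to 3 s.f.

3.56 m

True thickness t = w · sin(dip) = 20.5 × sin 10°
t = 20.5 × 0.1736 = 3.560 m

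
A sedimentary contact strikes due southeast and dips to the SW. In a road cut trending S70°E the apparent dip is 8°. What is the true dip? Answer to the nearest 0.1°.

18.4°

β = acute angle between strike due southeast and section S70°E = 25°.
tan δ = tan α / sin β = tan 8° / sin 25° = 0.1405 / 0.4226 = 0.3325
true dip = arctan 0.3325 = 18.39°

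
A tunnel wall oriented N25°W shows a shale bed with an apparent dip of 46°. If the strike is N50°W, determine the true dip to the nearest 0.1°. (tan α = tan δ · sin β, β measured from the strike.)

67.8°

The section is 25° from the strike.
tan δ = tan α / sin β = tan 46° / sin 25° = 1.0355 / 0.4226 = 2.4503
true dip = arctan 2.4503 = 67.80°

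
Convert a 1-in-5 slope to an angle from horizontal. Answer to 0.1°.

tan θ = 1/5 = 0.2000
θ = arctan(0.2000) = 11.31°

11.3°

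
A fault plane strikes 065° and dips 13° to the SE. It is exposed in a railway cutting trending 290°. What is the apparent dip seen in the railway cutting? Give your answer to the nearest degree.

9°

Angle between strike (065°) and section (290°): β = 45°.
tan(apparent dip) = tan 13° · sin 45° = 0.1632
apparent dip = arctan 0.1632 = 9.27°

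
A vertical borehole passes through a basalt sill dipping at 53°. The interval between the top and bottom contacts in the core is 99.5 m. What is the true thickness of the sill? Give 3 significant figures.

True thickness t = h · cos(dip) = 99.5 × cos 53°
t = 99.5 × 0.6018 = 59.881 m

59.9 m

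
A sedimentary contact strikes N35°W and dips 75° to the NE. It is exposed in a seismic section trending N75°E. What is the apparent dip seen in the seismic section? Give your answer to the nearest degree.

74°

The strike is N35°W and the section trends N75°E; the acute angle between them is β = 70°.
tan(apparent dip) = tan 75° · sin 70° = 3.5070
apparent dip = arctan 3.5070 = 74.08°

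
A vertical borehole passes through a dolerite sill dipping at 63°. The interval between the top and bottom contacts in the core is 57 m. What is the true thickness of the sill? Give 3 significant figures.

25.9 m

True thickness t = h · cos(dip) = 57 × cos 63°
t = 57 × 0.4540 = 25.877 m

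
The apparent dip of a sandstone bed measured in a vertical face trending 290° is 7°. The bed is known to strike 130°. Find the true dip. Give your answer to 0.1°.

β = acute angle between strike 130° and section 290° = 20°.
tan(true dip) = tan 7° / sin 20° = 0.3590
δ = arctan(0.3590) = 19.75°

19.7°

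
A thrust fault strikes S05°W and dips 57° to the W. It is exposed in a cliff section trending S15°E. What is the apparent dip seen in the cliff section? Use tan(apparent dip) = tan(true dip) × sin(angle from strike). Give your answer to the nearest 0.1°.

27.8°

The strike is S05°W and the section trends S15°E; the acute angle between them is β = 20°.
tan(apparent dip) = tan 57° · sin 20° = 0.5267
apparent dip = arctan 0.5267 = 27.77°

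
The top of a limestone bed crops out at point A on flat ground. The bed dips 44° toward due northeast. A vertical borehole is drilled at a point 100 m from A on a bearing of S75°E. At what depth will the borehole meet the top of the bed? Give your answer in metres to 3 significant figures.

The hole lies 60° from the dip direction, so the down-dip offset is 100 × cos 60° = 50.00 m.
Depth = down-dip offset × tan(dip) = 50.00 × tan 44° = 50.00 × 0.9657
Depth = 48.28 m

48.3 m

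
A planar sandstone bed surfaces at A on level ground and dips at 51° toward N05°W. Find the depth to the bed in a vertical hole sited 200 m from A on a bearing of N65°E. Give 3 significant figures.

The hole lies 70° from the dip direction, so the down-dip offset is 200 × cos 70° = 68.40 m.
Depth = down-dip offset × tan(dip) = 68.40 × tan 51° = 68.40 × 1.2349
Depth = 84.47 m

84.5 m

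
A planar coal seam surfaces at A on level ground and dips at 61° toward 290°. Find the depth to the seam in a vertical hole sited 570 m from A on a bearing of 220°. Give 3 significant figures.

The hole lies 70° from the dip direction, so the down-dip offset is 570 × cos 70° = 194.95 m.
Depth = down-dip offset × tan(dip) = 194.95 × tan 61° = 194.95 × 1.8040
Depth = 351.70 m

352 m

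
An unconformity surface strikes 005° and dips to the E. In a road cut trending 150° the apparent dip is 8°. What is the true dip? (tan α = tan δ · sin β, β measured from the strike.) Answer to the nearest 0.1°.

13.8°

β = acute angle between strike 005° and section 150° = 35°.
tan δ = tan α / sin β = tan 8° / sin 35° = 0.1405 / 0.5736 = 0.2450
δ = arctan(0.2450) = 13.77°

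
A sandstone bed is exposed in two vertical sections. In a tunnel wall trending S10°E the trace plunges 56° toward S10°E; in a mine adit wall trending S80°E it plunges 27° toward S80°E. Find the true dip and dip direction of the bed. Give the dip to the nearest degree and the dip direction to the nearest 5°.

true dip 56°, dip direction 170°

The two traces are lines in the plane: v₁ = (sin 170°·cos 56°, cos 170°·cos 56°, −sin 56°), v₂ = (sin 100°·cos 27°, cos 100°·cos 27°, −sin 27°).
n = v₁ × v₂ = (0.122, -0.683, 0.468) (taken with n_z > 0).
tan δ = √(n_x²+n_y²)/n_z = 0.694/0.468, so δ = 56.0°.
Dip direction = azimuth of (n_x, n_y) = atan2(0.122, -0.683) = 170°.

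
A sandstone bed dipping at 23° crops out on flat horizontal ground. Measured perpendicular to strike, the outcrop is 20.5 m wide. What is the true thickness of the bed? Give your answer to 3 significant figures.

8.01 m

True thickness t = w · sin(dip) = 20.5 × sin 23°
t = 20.5 × 0.3907 = 8.010 m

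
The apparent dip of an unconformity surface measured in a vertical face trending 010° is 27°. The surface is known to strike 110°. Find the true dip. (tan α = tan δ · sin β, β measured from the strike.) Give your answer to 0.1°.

The section is 80° from the strike.
tan δ = tan α / sin β = tan 27° / sin 80° = 0.5095 / 0.9848 = 0.5174
true dip = arctan 0.5174 = 27.36°

27.4°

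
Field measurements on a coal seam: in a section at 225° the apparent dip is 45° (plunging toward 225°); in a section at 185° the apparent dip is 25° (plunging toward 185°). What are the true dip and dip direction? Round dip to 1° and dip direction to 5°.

The two traces are lines in the plane: v₁ = (sin 225°·cos 45°, cos 225°·cos 45°, −sin 45°), v₂ = (sin 185°·cos 25°, cos 185°·cos 25°, −sin 25°).
Cross product v₁ × v₂ gives the pole to the plane: n ∝ (-0.427, -0.155, 0.412).
True dip = arccos(n_z / |n|) = arccos(0.6715) = 47.8°.
Dip direction = atan2(-0.427, -0.155) = 250° (azimuth of n's horizontal projection).

true dip 48°, dip direction 250°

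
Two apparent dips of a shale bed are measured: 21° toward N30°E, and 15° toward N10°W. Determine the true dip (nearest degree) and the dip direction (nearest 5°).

true dip 21°, dip direction 035°

Represent each trace as a vector plunging at its apparent dip toward its trend (east-north-up frame): v₁ = (0.467, 0.809, -0.358), v₂ = (-0.168, 0.951, -0.259).
The plane normal is n = v₁ × v₂ ∝ (0.132, 0.181, 0.580).
Dip δ = arctan(|n_h|/n_z) = arctan(0.224/0.580) = 21.1°.
Dip direction = atan2(0.132, 0.181) = 36° (azimuth of n's horizontal projection).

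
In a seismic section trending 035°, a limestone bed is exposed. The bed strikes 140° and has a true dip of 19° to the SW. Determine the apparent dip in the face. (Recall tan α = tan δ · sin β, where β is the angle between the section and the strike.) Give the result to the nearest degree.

18°

Angle between strike (140°) and section (035°): β = 75°.
tan(apparent dip) = tan 19° · sin 75° = 0.3326
α = arctan(0.3326) = 18.40°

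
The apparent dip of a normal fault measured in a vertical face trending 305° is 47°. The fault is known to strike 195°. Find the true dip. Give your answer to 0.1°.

β = acute angle between strike 195° and section 305° = 70°.
tan δ = tan α / sin β = tan 47° / sin 70° = 1.0724 / 0.9397 = 1.1412
true dip = arctan 1.1412 = 48.77°

48.8°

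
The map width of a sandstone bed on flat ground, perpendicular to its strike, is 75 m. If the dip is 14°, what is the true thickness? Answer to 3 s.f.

18.1 m

True thickness t = w · sin(dip) = 75 × sin 14°
t = 75 × 0.2419 = 18.144 m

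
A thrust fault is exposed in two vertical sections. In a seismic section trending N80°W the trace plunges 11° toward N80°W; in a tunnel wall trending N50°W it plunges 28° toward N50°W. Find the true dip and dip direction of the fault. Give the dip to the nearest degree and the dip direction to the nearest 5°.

Each apparent-dip line lies in the plane. As unit vectors (x east, y north, z up), v₁ plunges 11°→N80°W and v₂ plunges 28°→N50°W.
Cross product v₁ × v₂ gives the pole to the plane: n ∝ (-0.028, 0.325, 0.433).
True dip = arccos(n_z / |n|) = arccos(0.7991) = 37.0°.
Dip direction = atan2(-0.028, 0.325) = 355° (azimuth of n's horizontal projection).

true dip 37°, dip direction 355°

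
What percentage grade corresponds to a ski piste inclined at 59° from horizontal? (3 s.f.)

166%

grade % = 100 × tan 59° = 100 × 1.6643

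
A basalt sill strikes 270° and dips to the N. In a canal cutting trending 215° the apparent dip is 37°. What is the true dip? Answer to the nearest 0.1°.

42.6°

The section is 55° from the strike.
tan δ = tan α / sin β = tan 37° / sin 55° = 0.7536 / 0.8192 = 0.9199
δ = arctan(0.9199) = 42.61°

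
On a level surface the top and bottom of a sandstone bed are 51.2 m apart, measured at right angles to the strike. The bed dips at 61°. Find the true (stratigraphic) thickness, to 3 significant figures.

True thickness t = w · sin(dip) = 51.2 × sin 61°
t = 51.2 × 0.8746 = 44.781 m

44.8 m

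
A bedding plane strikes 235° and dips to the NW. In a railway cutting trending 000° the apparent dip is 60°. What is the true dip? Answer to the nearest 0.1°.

64.7°

β = acute angle between strike 235° and section 000° = 55°.
tan(true dip) = tan 60° / sin 55° = 2.1144
true dip = arctan 2.1144 = 64.69°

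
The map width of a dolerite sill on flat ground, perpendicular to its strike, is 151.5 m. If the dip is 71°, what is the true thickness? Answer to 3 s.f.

143 m

True thickness t = w · sin(dip) = 151.5 × sin 71°
t = 151.5 × 0.9455 = 143.246 m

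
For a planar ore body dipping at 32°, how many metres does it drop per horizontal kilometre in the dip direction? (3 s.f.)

drop per km = 1000 × tan 32° = 1000 × 0.6249

625 m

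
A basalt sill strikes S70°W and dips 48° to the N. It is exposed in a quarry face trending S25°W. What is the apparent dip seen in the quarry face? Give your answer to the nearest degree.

38°

The strike is S70°W and the section trends S25°W; the acute angle between them is β = 45°.
tan α = tan 48° × sin 45° = 1.1106 × 0.7071 = 0.7853
α = arctan(0.7853) = 38.14°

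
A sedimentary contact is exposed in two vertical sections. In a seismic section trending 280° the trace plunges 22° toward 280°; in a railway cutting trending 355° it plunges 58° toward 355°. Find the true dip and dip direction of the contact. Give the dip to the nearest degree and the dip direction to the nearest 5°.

true dip 58°, dip direction 355°

Each apparent-dip line lies in the plane. As unit vectors (x east, y north, z up), v₁ plunges 22°→280° and v₂ plunges 58°→355°.
The plane normal is n = v₁ × v₂ ∝ (-0.061, 0.757, 0.475).
Dip δ = arctan(|n_h|/n_z) = arctan(0.760/0.475) = 58.0°.
The horizontal component of n points toward azimuth atan2(n_x, n_y) = 355°, the dip direction.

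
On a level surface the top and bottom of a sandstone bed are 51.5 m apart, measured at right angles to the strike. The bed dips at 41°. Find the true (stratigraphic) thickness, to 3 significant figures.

True thickness t = w · sin(dip) = 51.5 × sin 41°
t = 51.5 × 0.6561 = 33.787 m

33.8 m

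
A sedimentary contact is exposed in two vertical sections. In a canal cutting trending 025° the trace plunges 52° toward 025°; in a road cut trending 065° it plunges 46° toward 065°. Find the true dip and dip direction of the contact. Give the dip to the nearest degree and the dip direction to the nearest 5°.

true dip 52°, dip direction 030°

Each apparent-dip line lies in the plane. As unit vectors (x east, y north, z up), v₁ plunges 52°→025° and v₂ plunges 46°→065°.
n = v₁ × v₂ = (0.170, 0.309, 0.275) (taken with n_z > 0).
Dip δ = arctan(|n_h|/n_z) = arctan(0.353/0.275) = 52.1°.
Dip direction = atan2(0.170, 0.309) = 29° (azimuth of n's horizontal projection).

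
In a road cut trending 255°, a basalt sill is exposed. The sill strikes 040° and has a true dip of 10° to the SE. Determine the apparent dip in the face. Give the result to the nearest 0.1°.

5.8°

The section lies 35° from the strike.
tan α = tan 10° × sin 35° = 0.1763 × 0.5736 = 0.1011
α = arctan(0.1011) = 5.78°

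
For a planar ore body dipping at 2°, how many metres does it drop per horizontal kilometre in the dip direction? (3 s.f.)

34.9 m

drop per km = 1000 × tan 2° = 1000 × 0.0349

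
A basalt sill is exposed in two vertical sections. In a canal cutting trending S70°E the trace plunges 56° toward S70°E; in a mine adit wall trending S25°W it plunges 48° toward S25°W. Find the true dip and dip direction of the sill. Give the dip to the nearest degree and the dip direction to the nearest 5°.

Each apparent-dip line lies in the plane. As unit vectors (x east, y north, z up), v₁ plunges 56°→S70°E and v₂ plunges 48°→S25°W.
n = v₁ × v₂ = (0.361, -0.625, 0.373) (taken with n_z > 0).
True dip = arccos(n_z / |n|) = arccos(0.4590) = 62.7°.
Dip direction = atan2(0.361, -0.625) = 150° (azimuth of n's horizontal projection).

true dip 63°, dip direction 150°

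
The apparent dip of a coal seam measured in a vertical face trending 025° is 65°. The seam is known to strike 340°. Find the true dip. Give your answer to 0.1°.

71.8°

β = acute angle between strike 340° and section 025° = 45°.
tan δ = tan α / sin β = tan 65° / sin 45° = 2.1445 / 0.7071 = 3.0328
δ = arctan(3.0328) = 71.75°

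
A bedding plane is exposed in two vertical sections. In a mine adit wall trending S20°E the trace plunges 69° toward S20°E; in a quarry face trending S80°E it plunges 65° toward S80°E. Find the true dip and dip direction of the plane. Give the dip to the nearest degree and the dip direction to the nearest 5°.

true dip 70°, dip direction 140°

Each apparent-dip line lies in the plane. As unit vectors (x east, y north, z up), v₁ plunges 69°→S20°E and v₂ plunges 65°→S80°E.
The plane normal is n = v₁ × v₂ ∝ (0.237, -0.277, 0.131).
Dip δ = arctan(|n_h|/n_z) = arctan(0.365/0.131) = 70.2°.
The horizontal component of n points toward azimuth atan2(n_x, n_y) = 140°, the dip direction.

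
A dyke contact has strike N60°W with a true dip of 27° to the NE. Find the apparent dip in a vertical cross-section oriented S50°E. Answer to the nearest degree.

Angle between strike (N60°W) and section (S50°E): β = 10°.
tan α = tan 27° × sin 10° = 0.5095 × 0.1736 = 0.0885
α = arctan(0.0885) = 5.06°

5°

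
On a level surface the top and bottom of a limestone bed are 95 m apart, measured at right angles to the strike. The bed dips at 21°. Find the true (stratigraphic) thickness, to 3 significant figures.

34.0 m

True thickness t = w · sin(dip) = 95 × sin 21°
t = 95 × 0.3584 = 34.045 m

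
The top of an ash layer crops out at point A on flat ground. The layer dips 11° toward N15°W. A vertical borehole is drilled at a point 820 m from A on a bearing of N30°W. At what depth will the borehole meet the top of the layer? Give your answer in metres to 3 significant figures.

The hole lies 15° from the dip direction, so the down-dip offset is 820 × cos 15° = 792.06 m.
Depth = down-dip offset × tan(dip) = 792.06 × tan 11° = 792.06 × 0.1944
Depth = 153.96 m

154 m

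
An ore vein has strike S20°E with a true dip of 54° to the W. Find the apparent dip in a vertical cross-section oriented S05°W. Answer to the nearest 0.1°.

Angle between strike (S20°E) and section (S05°W): β = 25°.
tan α = tan 54° × sin 25° = 1.3764 × 0.4226 = 0.5817
apparent dip = arctan 0.5817 = 30.19°

30.2°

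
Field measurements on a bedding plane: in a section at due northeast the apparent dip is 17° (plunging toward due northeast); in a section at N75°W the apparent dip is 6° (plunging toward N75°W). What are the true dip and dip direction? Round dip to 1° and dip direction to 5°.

true dip 23°, dip direction 000°

Represent each trace as a vector plunging at its apparent dip toward its trend (east-north-up frame): v₁ = (0.676, 0.676, -0.292), v₂ = (-0.961, 0.257, -0.105).
Cross product v₁ × v₂ gives the pole to the plane: n ∝ (0.005, 0.352, 0.824).
True dip = arccos(n_z / |n|) = arccos(0.9197) = 23.1°.
Dip direction = atan2(0.005, 0.352) = 1° (azimuth of n's horizontal projection).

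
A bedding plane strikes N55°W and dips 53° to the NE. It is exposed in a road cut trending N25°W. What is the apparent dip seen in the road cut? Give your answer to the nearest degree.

Angle between strike (N55°W) and section (N25°W): β = 30°.
tan α = tan 53° × sin 30° = 1.3270 × 0.5000 = 0.6635
α = arctan(0.6635) = 33.57°

34°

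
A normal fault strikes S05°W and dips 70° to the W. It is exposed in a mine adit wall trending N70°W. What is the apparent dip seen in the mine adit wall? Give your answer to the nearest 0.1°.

The section lies 75° from the strike.
tan α = tan 70° × sin 75° = 2.7475 × 0.9659 = 2.6539
α = arctan(2.6539) = 69.35°

69.4°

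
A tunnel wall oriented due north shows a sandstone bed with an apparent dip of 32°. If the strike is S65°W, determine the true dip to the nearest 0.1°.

34.6°

The section is 65° from the strike.
tan(true dip) = tan 32° / sin 65° = 0.6895
δ = arctan(0.6895) = 34.58°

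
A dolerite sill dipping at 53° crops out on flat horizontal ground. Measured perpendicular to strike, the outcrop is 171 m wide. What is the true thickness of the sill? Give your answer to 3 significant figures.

True thickness t = w · sin(dip) = 171 × sin 53°
t = 171 × 0.7986 = 136.567 m

137 m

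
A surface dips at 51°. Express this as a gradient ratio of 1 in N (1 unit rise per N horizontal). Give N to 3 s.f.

1 : N means tan θ = 1/N, so N = 1/tan 51° = 1/1.2349

1 in 0.810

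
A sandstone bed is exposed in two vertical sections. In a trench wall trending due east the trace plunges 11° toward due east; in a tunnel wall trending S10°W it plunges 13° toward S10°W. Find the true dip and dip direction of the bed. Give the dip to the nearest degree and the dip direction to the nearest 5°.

The two traces are lines in the plane: v₁ = (sin 90°·cos 11°, cos 90°·cos 11°, −sin 11°), v₂ = (sin 190°·cos 13°, cos 190°·cos 13°, −sin 13°).
n = v₁ × v₂ = (0.183, -0.253, 0.942) (taken with n_z > 0).
tan δ = √(n_x²+n_y²)/n_z = 0.312/0.942, so δ = 18.3°.
The horizontal component of n points toward azimuth atan2(n_x, n_y) = 144°, the dip direction.

true dip 18°, dip direction 145°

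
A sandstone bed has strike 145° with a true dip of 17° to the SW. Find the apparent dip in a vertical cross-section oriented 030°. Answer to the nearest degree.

15°

Angle between strike (145°) and section (030°): β = 65°.
tan(apparent dip) = tan 17° · sin 65° = 0.2771
α = arctan(0.2771) = 15.49°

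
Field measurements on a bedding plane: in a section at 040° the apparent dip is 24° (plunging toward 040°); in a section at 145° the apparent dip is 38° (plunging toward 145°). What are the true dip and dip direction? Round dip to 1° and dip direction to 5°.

The two traces are lines in the plane: v₁ = (sin 40°·cos 24°, cos 40°·cos 24°, −sin 24°), v₂ = (sin 145°·cos 38°, cos 145°·cos 38°, −sin 38°).
The plane normal is n = v₁ × v₂ ∝ (0.693, -0.178, 0.695).
Dip δ = arctan(|n_h|/n_z) = arctan(0.716/0.695) = 45.8°.
The horizontal component of n points toward azimuth atan2(n_x, n_y) = 104°, the dip direction.

true dip 46°, dip direction 105°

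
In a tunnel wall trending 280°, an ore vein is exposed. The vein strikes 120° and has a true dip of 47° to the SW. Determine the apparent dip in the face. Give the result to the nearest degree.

Angle between strike (120°) and section (280°): β = 20°.
tan(apparent dip) = tan 47° · sin 20° = 0.3668
α = arctan(0.3668) = 20.14°

20°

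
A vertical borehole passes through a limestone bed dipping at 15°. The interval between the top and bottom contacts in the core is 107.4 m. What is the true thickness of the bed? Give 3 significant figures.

True thickness t = h · cos(dip) = 107.4 × cos 15°
t = 107.4 × 0.9659 = 103.740 m

104 m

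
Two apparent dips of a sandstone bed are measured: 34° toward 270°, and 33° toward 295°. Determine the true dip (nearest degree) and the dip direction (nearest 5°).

true dip 34°, dip direction 280°

Represent each trace as a vector plunging at its apparent dip toward its trend (east-north-up frame): v₁ = (-0.829, -0.000, -0.559), v₂ = (-0.760, 0.354, -0.545).
The plane normal is n = v₁ × v₂ ∝ (-0.198, 0.026, 0.294).
True dip = arccos(n_z / |n|) = arccos(0.8267) = 34.2°.
The horizontal component of n points toward azimuth atan2(n_x, n_y) = 278°, the dip direction.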